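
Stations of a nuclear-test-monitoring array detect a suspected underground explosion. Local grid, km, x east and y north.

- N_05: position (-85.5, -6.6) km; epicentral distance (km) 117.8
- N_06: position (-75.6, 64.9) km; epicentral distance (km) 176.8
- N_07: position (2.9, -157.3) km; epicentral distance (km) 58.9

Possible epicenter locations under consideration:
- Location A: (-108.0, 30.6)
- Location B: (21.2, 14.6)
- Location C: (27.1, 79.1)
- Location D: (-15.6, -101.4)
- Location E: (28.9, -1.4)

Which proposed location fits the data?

For each candidate, compare |candidate − station| to the reported distance:
Location A: residuals N_05 74.3, N_06 129.6, N_07 159.3 → max 159.3 km
Location B: residuals N_05 9.0, N_06 67.7, N_07 114.0 → max 114.0 km
Location C: residuals N_05 23.7, N_06 73.1, N_07 178.7 → max 178.7 km
Location D: residuals N_05 0.0, N_06 0.0, N_07 0.0 → max 0.0 km
Location E: residuals N_05 3.3, N_06 53.0, N_07 99.2 → max 99.2 km
Only Location D has all residuals ≈ 0.

Location D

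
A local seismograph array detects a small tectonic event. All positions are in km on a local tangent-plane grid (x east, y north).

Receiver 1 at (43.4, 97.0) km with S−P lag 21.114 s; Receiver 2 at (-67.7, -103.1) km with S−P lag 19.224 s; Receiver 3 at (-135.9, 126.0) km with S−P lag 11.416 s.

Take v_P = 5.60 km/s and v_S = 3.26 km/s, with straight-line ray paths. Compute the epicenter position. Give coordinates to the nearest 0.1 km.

x ≈ -111.3 km, y ≈ 40.4 km

Distance from S−P lag: d = Δt · v_P v_S / (v_P − v_S) = Δt · (5.60·3.26)/(5.60−3.26) ≈ 7.8017·Δt.
So d_Receiver 1 = 164.73, d_Receiver 2 = 149.98, d_Receiver 3 = 89.06 km.
Circle about each station: (x − 43.4)² + (y − 97.0)² = 164.73²; (x + 67.7)² + (y + 103.1)² = 149.98²; (x + 135.9)² + (y − 126.0)² = 89.06².
Subtracting the Receiver 1 equation from the Receiver 2 and Receiver 3 equations removes the quadratic terms:
-222.2 x − 400.2 y = 8562.31
-358.6 x + 58.0 y = 42256.54
Solving the 2×2 system: x ≈ -111.3, y ≈ 40.4 km.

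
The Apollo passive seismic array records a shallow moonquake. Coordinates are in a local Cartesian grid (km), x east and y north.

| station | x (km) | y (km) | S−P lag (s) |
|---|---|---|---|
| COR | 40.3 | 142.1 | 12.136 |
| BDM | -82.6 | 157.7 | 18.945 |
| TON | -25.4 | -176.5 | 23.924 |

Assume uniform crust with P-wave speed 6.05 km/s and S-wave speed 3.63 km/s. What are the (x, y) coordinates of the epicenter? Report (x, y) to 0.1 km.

Distance from S−P lag: d = Δt · v_P v_S / (v_P − v_S) = Δt · (6.05·3.63)/(6.05−3.63) ≈ 9.0750·Δt.
So d_COR = 110.13, d_BDM = 171.93, d_TON = 217.11 km.
Circle about each station: (x − 40.3)² + (y − 142.1)² = 110.13²; (x + 82.6)² + (y − 157.7)² = 171.93²; (x + 25.4)² + (y + 176.5)² = 217.11².
Subtracting the COR equation from the BDM and TON equations removes the quadratic terms:
-245.8 x + 31.2 y = -7555.76
-131.4 x − 637.2 y = -25027.23
Solving the 2×2 system: x ≈ 34.8, y ≈ 32.1 km.

(34.8, 32.1)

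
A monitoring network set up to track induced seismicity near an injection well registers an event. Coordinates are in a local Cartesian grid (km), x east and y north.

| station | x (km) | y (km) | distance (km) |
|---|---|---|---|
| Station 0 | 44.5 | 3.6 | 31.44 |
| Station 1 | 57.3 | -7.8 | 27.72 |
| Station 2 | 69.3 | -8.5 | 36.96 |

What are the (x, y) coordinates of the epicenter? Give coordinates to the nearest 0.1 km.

Circle about each station: (x − 44.5)² + (y − 3.6)² = 31.44²; (x − 57.3)² + (y + 7.8)² = 27.72²; (x − 69.3)² + (y + 8.5)² = 36.96².
Subtracting pairs of circle equations eliminates x²+y² and gives linear equations (the radical axes):
25.6 x − 22.8 y = 1571.00
49.6 x − 24.2 y = 2503.96
Solving the 2×2 system: x ≈ 37.3, y ≈ -27.0 km.

37.3 km east, -27.0 km north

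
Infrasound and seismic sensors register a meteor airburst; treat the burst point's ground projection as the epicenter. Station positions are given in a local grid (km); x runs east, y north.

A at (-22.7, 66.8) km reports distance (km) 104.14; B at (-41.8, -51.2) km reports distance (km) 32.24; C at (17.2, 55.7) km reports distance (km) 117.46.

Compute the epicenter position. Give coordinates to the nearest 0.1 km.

Circle about each station: (x + 22.7)² + (y − 66.8)² = 104.14²; (x + 41.8)² + (y + 51.2)² = 32.24²; (x − 17.2)² + (y − 55.7)² = 117.46².
Subtracting the A equation from the B and C equations removes the quadratic terms:
-38.2 x − 236.0 y = 9196.87
79.8 x − 22.2 y = -4530.91
Solving the 2×2 system: x ≈ -64.7, y ≈ -28.5 km.

(-64.7, -28.5)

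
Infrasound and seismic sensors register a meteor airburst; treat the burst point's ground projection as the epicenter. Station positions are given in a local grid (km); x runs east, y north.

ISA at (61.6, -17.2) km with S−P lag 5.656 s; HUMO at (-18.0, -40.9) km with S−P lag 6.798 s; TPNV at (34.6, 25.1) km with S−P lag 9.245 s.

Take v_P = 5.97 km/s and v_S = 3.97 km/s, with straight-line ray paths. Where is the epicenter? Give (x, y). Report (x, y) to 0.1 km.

x ≈ 50.5 km, y ≈ -83.3 km

Distance from S−P lag: d = Δt · v_P v_S / (v_P − v_S) = Δt · (5.97·3.97)/(5.97−3.97) ≈ 11.8505·Δt.
So d_ISA = 67.03, d_HUMO = 80.56, d_TPNV = 109.56 km.
Circle about each station: (x − 61.6)² + (y + 17.2)² = 67.03²; (x + 18.0)² + (y + 40.9)² = 80.56²; (x − 34.6)² + (y − 25.1)² = 109.56².
Subtracting the ISA equation from the HUMO and TPNV equations removes the quadratic terms:
-159.2 x − 47.4 y = -4090.48
-54.0 x + 84.6 y = -9773.60
Solving the 2×2 system: x ≈ 50.5, y ≈ -83.3 km.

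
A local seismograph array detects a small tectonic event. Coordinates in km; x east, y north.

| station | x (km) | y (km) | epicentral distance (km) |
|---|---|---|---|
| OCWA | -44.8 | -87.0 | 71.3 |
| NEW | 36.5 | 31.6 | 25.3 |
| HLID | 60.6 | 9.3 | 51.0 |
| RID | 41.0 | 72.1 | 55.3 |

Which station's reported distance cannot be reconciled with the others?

OCWA

Solve using three stations at a time. Using NEW, HLID, RID (subtract circle equations pairwise → linear system) gives (x, y) ≈ (12.0, 25.0).
Distances from that point to each station vs reported:
  OCWA: calculated 125.6 vs reported 71.3 → residual 54.3 km
  NEW: calculated 25.3 vs reported 25.3 → residual 0.0 km
  HLID: calculated 51.0 vs reported 51.0 → residual 0.0 km
  RID: calculated 55.3 vs reported 55.3 → residual 0.0 km
NEW, HLID, RID are mutually consistent (residuals ≈ 0); OCWA is off by 54.3 km.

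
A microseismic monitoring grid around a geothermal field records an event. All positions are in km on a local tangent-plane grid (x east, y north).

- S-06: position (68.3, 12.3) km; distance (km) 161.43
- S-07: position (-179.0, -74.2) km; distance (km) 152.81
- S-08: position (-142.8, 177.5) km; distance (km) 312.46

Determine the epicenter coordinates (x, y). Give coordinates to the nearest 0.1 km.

x ≈ -31.6 km, y ≈ -114.5 km

Circle about each station: (x − 68.3)² + (y − 12.3)² = 161.43²; (x + 179.0)² + (y + 74.2)² = 152.81²; (x + 142.8)² + (y − 177.5)² = 312.46².
Subtracting the S-06 equation from the S-07 and S-08 equations removes the quadratic terms:
-494.6 x − 173.0 y = 35439.21
-422.2 x + 330.4 y = -24489.70
Solving the 2×2 system: x ≈ -31.6, y ≈ -114.5 km.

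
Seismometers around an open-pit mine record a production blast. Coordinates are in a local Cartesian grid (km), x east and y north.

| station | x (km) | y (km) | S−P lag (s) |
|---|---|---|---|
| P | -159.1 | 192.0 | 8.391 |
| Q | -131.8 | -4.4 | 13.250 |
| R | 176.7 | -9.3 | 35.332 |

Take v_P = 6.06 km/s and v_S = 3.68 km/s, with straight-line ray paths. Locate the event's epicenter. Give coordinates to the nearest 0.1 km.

Distance from S−P lag: d = Δt · v_P v_S / (v_P − v_S) = Δt · (6.06·3.68)/(6.06−3.68) ≈ 9.3701·Δt.
So d_P = 78.62, d_Q = 124.15, d_R = 331.06 km.
Circle about each station: (x + 159.1)² + (y − 192.0)² = 78.62²; (x + 131.8)² + (y + 4.4)² = 124.15²; (x − 176.7)² + (y + 9.3)² = 331.06².
Subtracting pairs of circle equations eliminates x²+y² and gives linear equations (the radical axes):
54.6 x − 392.8 y = -54018.33
671.6 x − 402.6 y = -134287.05
Solving the 2×2 system: x ≈ -128.2, y ≈ 119.7 km.
Check against P (with the unrounded x, y): √((x + 159.1)²+(y − 192.0)²) = 78.63 ≈ 78.62 km. ✓

-128.2 km east, 119.7 km north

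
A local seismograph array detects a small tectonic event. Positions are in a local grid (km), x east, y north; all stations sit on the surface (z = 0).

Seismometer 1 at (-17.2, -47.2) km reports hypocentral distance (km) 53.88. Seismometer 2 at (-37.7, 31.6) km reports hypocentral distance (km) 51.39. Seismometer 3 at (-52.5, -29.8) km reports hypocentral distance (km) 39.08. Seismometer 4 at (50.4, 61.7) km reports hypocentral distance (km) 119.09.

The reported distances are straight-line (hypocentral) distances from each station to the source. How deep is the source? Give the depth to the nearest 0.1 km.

z ≈ 30.9 km

Each station gives a sphere (x−x_i)² + (y−y_i)² + z² = d_i² (stations at z=0).
Subtracting the Seismometer 1 sphere from Seismometer 2 and Seismometer 3: z² cancels, leaving linear equations in x and y:
-41.0 x + 157.6 y = 158.29
-70.6 x + 34.8 y = 2496.42
Solving: x ≈ -39.993, y ≈ -9.400 km (keep extra digits for the depth step; rounded: -40.0, -9.4).
Then from the Seismometer 1 sphere: z² = 53.88² − (x + 17.2)² − (y + 47.2)² with x = -39.993, y = -9.400, so z ≈ 30.898 ≈ 30.9 km.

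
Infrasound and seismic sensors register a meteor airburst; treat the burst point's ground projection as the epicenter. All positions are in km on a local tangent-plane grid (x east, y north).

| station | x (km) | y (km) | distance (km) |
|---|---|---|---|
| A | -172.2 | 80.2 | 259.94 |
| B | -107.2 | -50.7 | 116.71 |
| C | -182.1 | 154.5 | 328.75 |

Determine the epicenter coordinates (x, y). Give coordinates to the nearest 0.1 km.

Circle about each station: (x + 172.2)² + (y − 80.2)² = 259.94²; (x + 107.2)² + (y + 50.7)² = 116.71²; (x + 182.1)² + (y − 154.5)² = 328.75².
Subtracting pairs of circle equations eliminates x²+y² and gives linear equations (the radical axes):
130.0 x − 261.8 y = 31925.03
-19.8 x + 148.6 y = -19561.98
Solving the 2×2 system: x ≈ -26.7, y ≈ -135.2 km.

(-26.7, -135.2)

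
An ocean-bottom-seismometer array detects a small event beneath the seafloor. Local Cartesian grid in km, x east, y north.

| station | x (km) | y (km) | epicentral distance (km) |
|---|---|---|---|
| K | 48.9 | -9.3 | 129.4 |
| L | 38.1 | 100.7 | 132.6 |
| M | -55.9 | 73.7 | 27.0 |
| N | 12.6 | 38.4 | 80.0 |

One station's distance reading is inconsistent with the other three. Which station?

Solve using three stations at a time. Using K, M, N (subtract circle equations pairwise → linear system) gives (x, y) ≈ (-66.8, 48.7).
Distances from that point to each station vs reported:
  K: calculated 129.5 vs reported 129.4 → residual 0.1 km
  L: calculated 117.1 vs reported 132.6 → residual 15.5 km
  M: calculated 27.2 vs reported 27.0 → residual 0.2 km
  N: calculated 80.1 vs reported 80.0 → residual 0.1 km
K, M, N are mutually consistent (residuals ≈ 0); L is off by 15.5 km.

L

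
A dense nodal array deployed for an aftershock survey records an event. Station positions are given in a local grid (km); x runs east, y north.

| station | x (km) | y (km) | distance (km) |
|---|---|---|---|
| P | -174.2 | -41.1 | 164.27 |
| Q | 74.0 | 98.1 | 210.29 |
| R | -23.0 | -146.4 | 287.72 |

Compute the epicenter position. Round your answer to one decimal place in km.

x ≈ -135.3 km, y ≈ 118.5 km

Circle about each station: (x + 174.2)² + (y + 41.1)² = 164.27²; (x − 74.0)² + (y − 98.1)² = 210.29²; (x + 23.0)² + (y + 146.4)² = 287.72².
Subtracting pairs of circle equations eliminates x²+y² and gives linear equations (the radical axes):
496.4 x + 278.4 y = -34172.49
302.4 x − 210.6 y = -65871.06
Solving the 2×2 system: x ≈ -135.3, y ≈ 118.5 km.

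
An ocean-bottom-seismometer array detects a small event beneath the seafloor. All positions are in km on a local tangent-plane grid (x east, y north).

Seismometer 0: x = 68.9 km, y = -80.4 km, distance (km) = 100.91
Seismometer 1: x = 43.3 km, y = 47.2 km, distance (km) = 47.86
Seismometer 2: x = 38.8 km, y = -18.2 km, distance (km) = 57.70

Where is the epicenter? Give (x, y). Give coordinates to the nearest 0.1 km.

Circle about each station: (x − 68.9)² + (y + 80.4)² = 100.91²; (x − 43.3)² + (y − 47.2)² = 47.86²; (x − 38.8)² + (y + 18.2)² = 57.70².
Subtracting the Seismometer 0 equation from the Seismometer 1 and Seismometer 2 equations removes the quadratic terms:
-51.2 x + 255.2 y = 783.61
-60.2 x + 124.4 y = -2521.15
Solving the 2×2 system: x ≈ 82.4, y ≈ 19.6 km.

x ≈ 82.4 km, y ≈ 19.6 km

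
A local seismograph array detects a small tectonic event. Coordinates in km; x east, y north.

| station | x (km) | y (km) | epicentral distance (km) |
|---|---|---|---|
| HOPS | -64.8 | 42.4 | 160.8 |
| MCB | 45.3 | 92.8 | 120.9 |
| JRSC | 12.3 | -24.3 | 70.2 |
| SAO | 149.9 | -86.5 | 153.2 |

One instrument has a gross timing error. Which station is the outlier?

Solve using three stations at a time. Using HOPS, MCB, JRSC (subtract circle equations pairwise → linear system) gives (x, y) ≈ (82.4, -22.2).
Distances from that point to each station vs reported:
  HOPS: calculated 160.8 vs reported 160.8 → residual 0.0 km
  MCB: calculated 120.9 vs reported 120.9 → residual 0.0 km
  JRSC: calculated 70.1 vs reported 70.2 → residual 0.1 km
  SAO: calculated 93.2 vs reported 153.2 → residual 60.0 km
HOPS, MCB, JRSC are mutually consistent (residuals ≈ 0); SAO is off by 60.0 km.

SAO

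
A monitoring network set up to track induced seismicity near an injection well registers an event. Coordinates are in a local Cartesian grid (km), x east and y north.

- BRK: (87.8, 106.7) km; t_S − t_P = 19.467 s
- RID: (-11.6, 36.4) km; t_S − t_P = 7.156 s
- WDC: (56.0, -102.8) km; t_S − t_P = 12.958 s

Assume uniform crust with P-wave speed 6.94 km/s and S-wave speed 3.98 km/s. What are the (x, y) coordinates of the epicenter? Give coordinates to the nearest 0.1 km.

Distance from S−P lag: d = Δt · v_P v_S / (v_P − v_S) = Δt · (6.94·3.98)/(6.94−3.98) ≈ 9.3315·Δt.
So d_BRK = 181.66, d_RID = 66.78, d_WDC = 120.92 km.
Circle about each station: (x − 87.8)² + (y − 106.7)² = 181.66²; (x + 11.6)² + (y − 36.4)² = 66.78²; (x − 56.0)² + (y + 102.8)² = 120.92².
Subtracting the BRK equation from the RID and WDC equations removes the quadratic terms:
-198.8 x − 140.6 y = 10906.58
-63.6 x − 419.0 y = 12988.82
Solving the 2×2 system: x ≈ -36.9, y ≈ -25.4 km.
Check against BRK (with the unrounded x, y): √((x − 87.8)²+(y − 106.7)²) = 181.66 ≈ 181.66 km. ✓

x ≈ -36.9 km, y ≈ -25.4 km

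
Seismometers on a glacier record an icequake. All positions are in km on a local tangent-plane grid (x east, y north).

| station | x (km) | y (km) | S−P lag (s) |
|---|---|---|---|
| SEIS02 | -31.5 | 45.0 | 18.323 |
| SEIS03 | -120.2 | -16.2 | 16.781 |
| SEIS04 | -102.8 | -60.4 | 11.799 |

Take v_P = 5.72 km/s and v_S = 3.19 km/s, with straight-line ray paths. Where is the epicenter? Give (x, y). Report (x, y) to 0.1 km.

Distance from S−P lag: d = Δt · v_P v_S / (v_P − v_S) = Δt · (5.72·3.19)/(5.72−3.19) ≈ 7.2122·Δt.
So d_SEIS02 = 132.15, d_SEIS03 = 121.03, d_SEIS04 = 85.10 km.
Circle about each station: (x + 31.5)² + (y − 45.0)² = 132.15²; (x + 120.2)² + (y + 16.2)² = 121.03²; (x + 102.8)² + (y + 60.4)² = 85.10².
Subtracting the SEIS02 equation from the SEIS03 and SEIS04 equations removes the quadratic terms:
-177.4 x − 122.4 y = 14508.59
-142.6 x − 210.8 y = 21420.36
Solving the 2×2 system: x ≈ -21.9, y ≈ -86.8 km.
Check against SEIS02 (with the unrounded x, y): √((x + 31.5)²+(y − 45.0)²) = 132.16 ≈ 132.15 km. ✓

(-21.9, -86.8)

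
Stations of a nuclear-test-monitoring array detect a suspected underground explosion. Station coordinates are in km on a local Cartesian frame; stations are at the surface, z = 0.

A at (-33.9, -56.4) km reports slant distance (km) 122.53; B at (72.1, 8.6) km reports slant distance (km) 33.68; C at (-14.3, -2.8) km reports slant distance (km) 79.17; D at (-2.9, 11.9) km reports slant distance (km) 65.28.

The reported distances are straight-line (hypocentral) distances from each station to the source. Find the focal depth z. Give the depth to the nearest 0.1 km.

Each station gives a sphere (x−x_i)² + (y−y_i)² + z² = d_i² (stations at z=0).
Subtracting the A sphere from B and C: z² cancels, leaving linear equations in x and y:
212.0 x + 130.0 y = 14821.46
39.2 x + 107.2 y = 4627.87
Solving: x ≈ 55.996, y ≈ 22.694 km (keep extra digits for the depth step; rounded: 56.0, 22.7).
Then from the A sphere: z² = 122.53² − (x + 33.9)² − (y + 56.4)² with x = 55.996, y = 22.694, so z ≈ 26.009 ≈ 26.0 km.

depth ≈ 26.0 km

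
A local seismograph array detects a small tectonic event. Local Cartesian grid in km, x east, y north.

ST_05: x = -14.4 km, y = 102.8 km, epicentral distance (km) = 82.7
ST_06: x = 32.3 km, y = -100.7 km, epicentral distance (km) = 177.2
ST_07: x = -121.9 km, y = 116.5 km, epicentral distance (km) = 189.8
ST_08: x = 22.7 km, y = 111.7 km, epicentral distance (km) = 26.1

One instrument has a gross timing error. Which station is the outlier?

ST_08

Solve using three stations at a time. Using ST_05, ST_06, ST_07 (subtract circle equations pairwise → linear system) gives (x, y) ≈ (63.0, 73.8).
Distances from that point to each station vs reported:
  ST_05: calculated 82.7 vs reported 82.7 → residual 0.0 km
  ST_06: calculated 177.2 vs reported 177.2 → residual 0.0 km
  ST_07: calculated 189.8 vs reported 189.8 → residual 0.0 km
  ST_08: calculated 55.3 vs reported 26.1 → residual 29.2 km
ST_05, ST_06, ST_07 are mutually consistent (residuals ≈ 0); ST_08 is off by 29.2 km.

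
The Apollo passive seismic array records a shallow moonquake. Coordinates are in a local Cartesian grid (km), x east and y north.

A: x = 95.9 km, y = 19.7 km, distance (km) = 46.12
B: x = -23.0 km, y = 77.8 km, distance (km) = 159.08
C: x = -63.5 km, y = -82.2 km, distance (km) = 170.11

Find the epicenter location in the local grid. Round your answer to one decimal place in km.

Circle about each station: (x − 95.9)² + (y − 19.7)² = 46.12²; (x + 23.0)² + (y − 77.8)² = 159.08²; (x + 63.5)² + (y + 82.2)² = 170.11².
Subtracting the A equation from the B and C equations removes the quadratic terms:
-237.8 x + 116.2 y = -26182.45
-318.8 x − 203.8 y = -25606.17
Solving the 2×2 system: x ≈ 97.2, y ≈ -26.4 km.
Check against A (with the unrounded x, y): √((x − 95.9)²+(y − 19.7)²) = 46.12 ≈ 46.12 km. ✓

97.2 km east, -26.4 km north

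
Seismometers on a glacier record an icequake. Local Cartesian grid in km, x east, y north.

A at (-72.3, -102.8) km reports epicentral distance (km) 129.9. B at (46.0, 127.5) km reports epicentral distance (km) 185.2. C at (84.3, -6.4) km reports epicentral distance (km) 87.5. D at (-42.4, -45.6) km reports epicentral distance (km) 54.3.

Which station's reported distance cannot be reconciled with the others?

Solve using three stations at a time. Using B, C, D (subtract circle equations pairwise → linear system) gives (x, y) ≈ (11.2, -54.4).
Distances from that point to each station vs reported:
  A: calculated 96.5 vs reported 129.9 → residual 33.4 km
  B: calculated 185.2 vs reported 185.2 → residual 0.0 km
  C: calculated 87.5 vs reported 87.5 → residual 0.0 km
  D: calculated 54.3 vs reported 54.3 → residual 0.0 km
B, C, D are mutually consistent (residuals ≈ 0); A is off by 33.4 km.

A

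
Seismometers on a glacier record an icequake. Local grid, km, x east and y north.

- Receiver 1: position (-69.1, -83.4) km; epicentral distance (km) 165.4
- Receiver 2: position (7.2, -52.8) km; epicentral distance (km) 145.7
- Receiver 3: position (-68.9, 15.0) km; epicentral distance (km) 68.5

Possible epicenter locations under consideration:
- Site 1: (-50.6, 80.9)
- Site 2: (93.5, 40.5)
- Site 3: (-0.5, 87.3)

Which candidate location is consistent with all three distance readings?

Site 1

For each candidate, compare |candidate − station| to the reported distance:
Site 1: residuals Receiver 1 0.1, Receiver 2 0.0, Receiver 3 0.1 → max 0.1 km
Site 2: residuals Receiver 1 39.0, Receiver 2 18.6, Receiver 3 95.9 → max 95.9 km
Site 3: residuals Receiver 1 18.6, Receiver 2 5.4, Receiver 3 31.0 → max 31.0 km
Only Site 1 has all residuals ≈ 0.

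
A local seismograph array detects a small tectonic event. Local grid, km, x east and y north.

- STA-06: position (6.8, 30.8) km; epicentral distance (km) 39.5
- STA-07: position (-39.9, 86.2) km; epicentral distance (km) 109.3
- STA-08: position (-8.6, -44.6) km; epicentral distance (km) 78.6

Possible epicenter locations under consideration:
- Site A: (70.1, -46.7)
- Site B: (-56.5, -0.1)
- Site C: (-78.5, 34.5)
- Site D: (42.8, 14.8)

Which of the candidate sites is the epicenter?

For each candidate, compare |candidate − station| to the reported distance:
Site A: residuals STA-06 60.6, STA-07 63.2, STA-08 0.1 → max 63.2 km
Site B: residuals STA-06 30.9, STA-07 21.4, STA-08 13.2 → max 30.9 km
Site C: residuals STA-06 45.9, STA-07 44.8, STA-08 27.0 → max 45.9 km
Site D: residuals STA-06 0.1, STA-07 0.0, STA-08 0.0 → max 0.1 km
Only Site D has all residuals ≈ 0.

Site D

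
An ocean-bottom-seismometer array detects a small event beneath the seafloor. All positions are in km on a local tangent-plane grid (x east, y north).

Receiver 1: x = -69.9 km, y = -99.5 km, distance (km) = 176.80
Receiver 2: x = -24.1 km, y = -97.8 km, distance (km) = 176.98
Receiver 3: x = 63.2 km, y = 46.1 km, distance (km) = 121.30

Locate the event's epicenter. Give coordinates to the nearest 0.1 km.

Circle about each station: (x + 69.9)² + (y + 99.5)² = 176.80²; (x + 24.1)² + (y + 97.8)² = 176.98²; (x − 63.2)² + (y − 46.1)² = 121.30².
Subtracting the Receiver 1 equation from the Receiver 2 and Receiver 3 equations removes the quadratic terms:
91.6 x + 3.4 y = -4704.29
266.2 x + 291.2 y = 7877.74
Solving the 2×2 system: x ≈ -54.2, y ≈ 76.6 km.

-54.2 km east, 76.6 km north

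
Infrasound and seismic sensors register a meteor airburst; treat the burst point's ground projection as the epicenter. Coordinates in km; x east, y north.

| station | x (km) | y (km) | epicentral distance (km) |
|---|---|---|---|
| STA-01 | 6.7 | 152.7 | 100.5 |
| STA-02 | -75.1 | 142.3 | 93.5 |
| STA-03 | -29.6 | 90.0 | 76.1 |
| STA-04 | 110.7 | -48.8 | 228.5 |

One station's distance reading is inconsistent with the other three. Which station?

STA-01

Solve using three stations at a time. Using STA-02, STA-03, STA-04 (subtract circle equations pairwise → linear system) gives (x, y) ≈ (-94.8, 51.0).
Distances from that point to each station vs reported:
  STA-01: calculated 143.7 vs reported 100.5 → residual 43.2 km
  STA-02: calculated 93.4 vs reported 93.5 → residual 0.1 km
  STA-03: calculated 76.0 vs reported 76.1 → residual 0.1 km
  STA-04: calculated 228.5 vs reported 228.5 → residual 0.0 km
STA-02, STA-03, STA-04 are mutually consistent (residuals ≈ 0); STA-01 is off by 43.2 km.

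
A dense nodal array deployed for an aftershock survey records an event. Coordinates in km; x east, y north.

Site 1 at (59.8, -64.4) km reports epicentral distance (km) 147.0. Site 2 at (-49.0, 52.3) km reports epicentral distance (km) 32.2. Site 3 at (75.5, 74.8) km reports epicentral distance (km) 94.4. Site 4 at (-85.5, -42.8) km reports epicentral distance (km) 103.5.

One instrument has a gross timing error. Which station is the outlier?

Site 4

Solve using three stations at a time. Using Site 1, Site 2, Site 3 (subtract circle equations pairwise → linear system) gives (x, y) ≈ (-17.8, 60.4).
Distances from that point to each station vs reported:
  Site 1: calculated 147.0 vs reported 147.0 → residual 0.0 km
  Site 2: calculated 32.2 vs reported 32.2 → residual 0.0 km
  Site 3: calculated 94.4 vs reported 94.4 → residual 0.0 km
  Site 4: calculated 123.5 vs reported 103.5 → residual 20.0 km
Site 1, Site 2, Site 3 are mutually consistent (residuals ≈ 0); Site 4 is off by 20.0 km.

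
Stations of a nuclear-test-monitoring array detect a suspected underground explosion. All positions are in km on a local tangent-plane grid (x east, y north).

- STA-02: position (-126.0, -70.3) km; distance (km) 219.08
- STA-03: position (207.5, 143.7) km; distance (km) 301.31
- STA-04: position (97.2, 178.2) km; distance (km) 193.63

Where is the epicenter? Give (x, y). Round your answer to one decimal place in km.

Circle about each station: (x + 126.0)² + (y + 70.3)² = 219.08²; (x − 207.5)² + (y − 143.7)² = 301.31²; (x − 97.2)² + (y − 178.2)² = 193.63².
Subtracting the STA-02 equation from the STA-03 and STA-04 equations removes the quadratic terms:
667.0 x + 428.0 y = 96.18
446.4 x + 497.0 y = 30888.46
Solving the 2×2 system: x ≈ -93.8, y ≈ 146.4 km.

x ≈ -93.8 km, y ≈ 146.4 km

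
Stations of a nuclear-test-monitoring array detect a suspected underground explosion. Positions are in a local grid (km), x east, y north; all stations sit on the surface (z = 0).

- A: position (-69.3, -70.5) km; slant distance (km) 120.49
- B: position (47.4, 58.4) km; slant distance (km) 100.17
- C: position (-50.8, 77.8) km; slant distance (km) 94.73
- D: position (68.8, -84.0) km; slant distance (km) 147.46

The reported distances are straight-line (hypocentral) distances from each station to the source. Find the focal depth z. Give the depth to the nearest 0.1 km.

Each station gives a sphere (x−x_i)² + (y−y_i)² + z² = d_i² (stations at z=0).
Subtracting the A sphere from B and C: z² cancels, leaving linear equations in x and y:
233.4 x + 257.8 y = 368.39
37.0 x + 296.6 y = 4404.81
Solving: x ≈ -17.194, y ≈ 16.996 km (keep extra digits for the depth step; rounded: -17.2, 17.0).
Then from the A sphere: z² = 120.49² − (x + 69.3)² − (y + 70.5)² with x = -17.194, y = 16.996, so z ≈ 64.399 ≈ 64.4 km.

z ≈ 64.4 km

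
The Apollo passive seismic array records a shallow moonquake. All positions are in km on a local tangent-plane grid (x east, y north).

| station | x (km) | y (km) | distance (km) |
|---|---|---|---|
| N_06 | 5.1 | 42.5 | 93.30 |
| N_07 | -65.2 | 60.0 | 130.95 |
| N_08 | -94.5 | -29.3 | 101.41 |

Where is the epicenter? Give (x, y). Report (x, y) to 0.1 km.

(4.6, -50.8)

Circle about each station: (x − 5.1)² + (y − 42.5)² = 93.30²; (x + 65.2)² + (y − 60.0)² = 130.95²; (x + 94.5)² + (y + 29.3)² = 101.41².
Subtracting pairs of circle equations eliminates x²+y² and gives linear equations (the radical axes):
-140.6 x + 35.0 y = -2424.23
-199.2 x − 143.6 y = 6377.38
Solving the 2×2 system: x ≈ 4.6, y ≈ -50.8 km.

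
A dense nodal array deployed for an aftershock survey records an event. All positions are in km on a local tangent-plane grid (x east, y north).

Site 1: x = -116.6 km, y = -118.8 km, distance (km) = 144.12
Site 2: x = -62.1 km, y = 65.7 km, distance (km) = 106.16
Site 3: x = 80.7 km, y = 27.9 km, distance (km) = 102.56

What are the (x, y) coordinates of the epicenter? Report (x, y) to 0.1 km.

(-7.1, -25.1)

Circle about each station: (x + 116.6)² + (y + 118.8)² = 144.12²; (x + 62.1)² + (y − 65.7)² = 106.16²; (x − 80.7)² + (y − 27.9)² = 102.56².
Subtracting pairs of circle equations eliminates x²+y² and gives linear equations (the radical axes):
109.0 x + 369.0 y = -10035.47
394.6 x + 293.4 y = -10166.08
Solving the 2×2 system: x ≈ -7.1, y ≈ -25.1 km.
Check against Site 1 (with the unrounded x, y): √((x + 116.6)²+(y + 118.8)²) = 144.12 ≈ 144.12 km. ✓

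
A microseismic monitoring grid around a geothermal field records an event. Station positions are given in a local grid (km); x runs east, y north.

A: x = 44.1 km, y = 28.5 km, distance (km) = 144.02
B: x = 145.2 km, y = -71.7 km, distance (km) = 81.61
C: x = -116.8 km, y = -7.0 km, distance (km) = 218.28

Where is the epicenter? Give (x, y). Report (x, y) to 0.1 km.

Circle about each station: (x − 44.1)² + (y − 28.5)² = 144.02²; (x − 145.2)² + (y + 71.7)² = 81.61²; (x + 116.8)² + (y + 7.0)² = 218.28².
Subtracting the A equation from the B and C equations removes the quadratic terms:
202.2 x − 200.4 y = 37548.44
-321.8 x − 71.0 y = -15970.22
Solving the 2×2 system: x ≈ 74.4, y ≈ -112.3 km.

74.4 km east, -112.3 km north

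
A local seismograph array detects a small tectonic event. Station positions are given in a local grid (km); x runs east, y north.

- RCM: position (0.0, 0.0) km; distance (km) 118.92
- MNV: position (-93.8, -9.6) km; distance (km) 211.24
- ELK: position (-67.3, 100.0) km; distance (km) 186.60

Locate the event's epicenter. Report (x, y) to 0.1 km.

x ≈ 110.6 km, y ≈ 43.7 km

Circle about each station: x² + y² = 118.92²; (x + 93.8)² + (y + 9.6)² = 211.24²; (x + 67.3)² + (y − 100.0)² = 186.60².
Subtracting pairs of circle equations eliminates x²+y² and gives linear equations (the radical axes):
-187.6 x − 19.2 y = -21589.77
-134.6 x + 200.0 y = -6148.30
Solving the 2×2 system: x ≈ 110.6, y ≈ 43.7 km.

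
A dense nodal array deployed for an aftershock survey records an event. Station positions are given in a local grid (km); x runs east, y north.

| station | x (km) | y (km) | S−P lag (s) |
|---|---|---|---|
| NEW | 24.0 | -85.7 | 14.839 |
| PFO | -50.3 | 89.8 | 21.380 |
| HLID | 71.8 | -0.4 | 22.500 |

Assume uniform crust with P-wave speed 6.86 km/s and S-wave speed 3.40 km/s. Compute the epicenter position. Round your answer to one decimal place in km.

-70.5 km east, -52.9 km north

Distance from S−P lag: d = Δt · v_P v_S / (v_P − v_S) = Δt · (6.86·3.40)/(6.86−3.40) ≈ 6.7410·Δt.
So d_NEW = 100.03, d_PFO = 144.12, d_HLID = 151.67 km.
Circle about each station: (x − 24.0)² + (y + 85.7)² = 100.03²; (x + 50.3)² + (y − 89.8)² = 144.12²; (x − 71.8)² + (y + 0.4)² = 151.67².
Subtracting the NEW equation from the PFO and HLID equations removes the quadratic terms:
-148.6 x + 351.0 y = -8090.93
95.6 x + 170.6 y = -15762.88
Solving the 2×2 system: x ≈ -70.5, y ≈ -52.9 km.
Check against NEW (with the unrounded x, y): √((x − 24.0)²+(y + 85.7)²) = 100.02 ≈ 100.03 km. ✓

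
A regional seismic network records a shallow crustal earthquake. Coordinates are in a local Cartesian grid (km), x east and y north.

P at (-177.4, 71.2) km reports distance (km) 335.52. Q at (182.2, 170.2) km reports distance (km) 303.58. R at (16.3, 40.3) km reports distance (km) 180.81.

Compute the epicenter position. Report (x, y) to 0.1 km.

x ≈ 97.4 km, y ≈ -121.3 km

Circle about each station: (x + 177.4)² + (y − 71.2)² = 335.52²; (x − 182.2)² + (y − 170.2)² = 303.58²; (x − 16.3)² + (y − 40.3)² = 180.81².
Subtracting the P equation from the Q and R equations removes the quadratic terms:
719.2 x + 198.0 y = 46037.53
387.4 x − 61.8 y = 45230.99
Solving the 2×2 system: x ≈ 97.4, y ≈ -121.3 km.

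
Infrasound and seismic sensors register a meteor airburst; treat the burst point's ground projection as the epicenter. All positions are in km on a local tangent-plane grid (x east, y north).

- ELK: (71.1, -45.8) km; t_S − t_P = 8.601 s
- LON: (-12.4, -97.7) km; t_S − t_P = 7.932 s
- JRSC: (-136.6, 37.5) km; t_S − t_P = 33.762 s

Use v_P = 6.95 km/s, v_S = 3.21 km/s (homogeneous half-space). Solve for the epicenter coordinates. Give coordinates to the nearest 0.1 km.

29.7 km east, -76.1 km north

Distance from S−P lag: d = Δt · v_P v_S / (v_P − v_S) = Δt · (6.95·3.21)/(6.95−3.21) ≈ 5.9651·Δt.
So d_ELK = 51.31, d_LON = 47.32, d_JRSC = 201.39 km.
Circle about each station: (x − 71.1)² + (y + 45.8)² = 51.31²; (x + 12.4)² + (y + 97.7)² = 47.32²; (x + 136.6)² + (y − 37.5)² = 201.39².
Subtracting pairs of circle equations eliminates x²+y² and gives linear equations (the radical axes):
-167.0 x − 103.8 y = 2939.73
-415.4 x + 166.6 y = -25012.26
Solving the 2×2 system: x ≈ 29.7, y ≈ -76.1 km.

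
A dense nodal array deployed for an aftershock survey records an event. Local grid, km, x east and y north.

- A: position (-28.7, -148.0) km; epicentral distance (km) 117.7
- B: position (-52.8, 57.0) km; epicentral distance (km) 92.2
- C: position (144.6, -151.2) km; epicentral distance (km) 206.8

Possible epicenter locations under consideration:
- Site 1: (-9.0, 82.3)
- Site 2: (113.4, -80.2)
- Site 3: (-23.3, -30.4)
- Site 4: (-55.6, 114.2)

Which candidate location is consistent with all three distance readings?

Site 3

For each candidate, compare |candidate − station| to the reported distance:
Site 1: residuals A 113.4, B 41.6, C 72.7 → max 113.4 km
Site 2: residuals A 39.7, B 123.3, C 129.2 → max 129.2 km
Site 3: residuals A 0.0, B 0.0, C 0.0 → max 0.0 km
Site 4: residuals A 145.9, B 34.9, C 125.6 → max 145.9 km
Only Site 3 has all residuals ≈ 0.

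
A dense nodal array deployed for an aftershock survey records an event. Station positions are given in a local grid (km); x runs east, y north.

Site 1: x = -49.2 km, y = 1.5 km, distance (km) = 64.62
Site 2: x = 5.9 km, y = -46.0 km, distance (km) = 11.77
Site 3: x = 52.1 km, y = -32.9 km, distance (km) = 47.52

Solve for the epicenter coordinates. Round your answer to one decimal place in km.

x ≈ 4.6 km, y ≈ -34.3 km

Circle about each station: (x + 49.2)² + (y − 1.5)² = 64.62²; (x − 5.9)² + (y + 46.0)² = 11.77²; (x − 52.1)² + (y + 32.9)² = 47.52².
Subtracting the Site 1 equation from the Site 2 and Site 3 equations removes the quadratic terms:
110.2 x − 95.0 y = 3765.13
202.6 x − 68.8 y = 3291.52
Solving the 2×2 system: x ≈ 4.6, y ≈ -34.3 km.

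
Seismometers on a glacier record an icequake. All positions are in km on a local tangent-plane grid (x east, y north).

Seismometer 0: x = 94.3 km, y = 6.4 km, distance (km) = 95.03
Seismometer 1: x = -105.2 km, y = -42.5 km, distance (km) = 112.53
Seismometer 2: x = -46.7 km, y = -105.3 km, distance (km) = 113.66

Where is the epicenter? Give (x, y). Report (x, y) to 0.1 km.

-0.4 km east, -1.5 km north

Circle about each station: (x − 94.3)² + (y − 6.4)² = 95.03²; (x + 105.2)² + (y + 42.5)² = 112.53²; (x + 46.7)² + (y + 105.3)² = 113.66².
Subtracting pairs of circle equations eliminates x²+y² and gives linear equations (the radical axes):
-399.0 x − 97.8 y = 307.54
-282.0 x − 223.4 y = 447.64
Solving the 2×2 system: x ≈ -0.4, y ≈ -1.5 km.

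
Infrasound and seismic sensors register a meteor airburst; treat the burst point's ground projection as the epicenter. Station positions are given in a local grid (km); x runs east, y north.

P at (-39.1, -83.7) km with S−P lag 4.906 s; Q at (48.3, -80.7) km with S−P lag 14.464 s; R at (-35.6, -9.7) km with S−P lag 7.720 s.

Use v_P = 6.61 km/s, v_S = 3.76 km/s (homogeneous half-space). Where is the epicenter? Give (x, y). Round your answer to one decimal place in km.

Distance from S−P lag: d = Δt · v_P v_S / (v_P − v_S) = Δt · (6.61·3.76)/(6.61−3.76) ≈ 8.7206·Δt.
So d_P = 42.78, d_Q = 126.13, d_R = 67.32 km.
Circle about each station: (x + 39.1)² + (y + 83.7)² = 42.78²; (x − 48.3)² + (y + 80.7)² = 126.13²; (x + 35.6)² + (y + 9.7)² = 67.32².
Subtracting the P equation from the Q and R equations removes the quadratic terms:
174.8 x + 6.0 y = -13767.77
7.0 x + 148.0 y = -9874.90
Solving the 2×2 system: x ≈ -76.6, y ≈ -63.1 km.

(-76.6, -63.1)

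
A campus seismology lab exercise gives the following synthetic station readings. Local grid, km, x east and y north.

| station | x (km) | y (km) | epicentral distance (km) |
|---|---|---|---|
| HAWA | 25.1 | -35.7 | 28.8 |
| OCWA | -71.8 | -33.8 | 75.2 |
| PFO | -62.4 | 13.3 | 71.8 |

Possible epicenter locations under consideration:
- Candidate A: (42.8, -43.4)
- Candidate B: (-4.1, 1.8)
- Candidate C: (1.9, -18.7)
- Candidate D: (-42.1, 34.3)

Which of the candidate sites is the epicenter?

Candidate C

For each candidate, compare |candidate − station| to the reported distance:
Candidate A: residuals HAWA 9.5, OCWA 39.8, PFO 47.7 → max 47.7 km
Candidate B: residuals HAWA 18.7, OCWA 1.3, PFO 12.4 → max 18.7 km
Candidate C: residuals HAWA 0.0, OCWA 0.0, PFO 0.0 → max 0.0 km
Candidate D: residuals HAWA 68.2, OCWA 0.9, PFO 42.6 → max 68.2 km
Only Candidate C has all residuals ≈ 0.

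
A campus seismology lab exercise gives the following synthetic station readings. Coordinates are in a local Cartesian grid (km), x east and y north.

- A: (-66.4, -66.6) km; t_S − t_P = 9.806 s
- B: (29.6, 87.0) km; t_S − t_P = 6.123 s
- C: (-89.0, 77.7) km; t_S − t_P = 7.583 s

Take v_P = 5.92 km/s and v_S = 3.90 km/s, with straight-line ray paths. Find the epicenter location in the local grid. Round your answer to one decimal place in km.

(-14.8, 32.9)

Distance from S−P lag: d = Δt · v_P v_S / (v_P − v_S) = Δt · (5.92·3.90)/(5.92−3.90) ≈ 11.4297·Δt.
So d_A = 112.08, d_B = 69.98, d_C = 86.67 km.
Circle about each station: (x + 66.4)² + (y + 66.6)² = 112.08²; (x − 29.6)² + (y − 87.0)² = 69.98²; (x + 89.0)² + (y − 77.7)² = 86.67².
Subtracting the A equation from the B and C equations removes the quadratic terms:
192.0 x + 307.2 y = 7265.37
-45.2 x + 288.6 y = 10164.01
Solving the 2×2 system: x ≈ -14.8, y ≈ 32.9 km.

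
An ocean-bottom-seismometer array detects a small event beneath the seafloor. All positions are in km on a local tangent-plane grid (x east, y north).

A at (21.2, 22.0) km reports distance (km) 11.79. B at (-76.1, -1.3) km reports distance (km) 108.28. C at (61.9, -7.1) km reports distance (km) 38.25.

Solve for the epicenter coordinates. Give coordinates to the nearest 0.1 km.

x ≈ 30.9 km, y ≈ 15.3 km

Circle about each station: (x − 21.2)² + (y − 22.0)² = 11.79²; (x + 76.1)² + (y + 1.3)² = 108.28²; (x − 61.9)² + (y + 7.1)² = 38.25².
Subtracting pairs of circle equations eliminates x²+y² and gives linear equations (the radical axes):
-194.6 x − 46.6 y = -6726.09
81.4 x − 58.2 y = 1624.52
Solving the 2×2 system: x ≈ 30.9, y ≈ 15.3 km.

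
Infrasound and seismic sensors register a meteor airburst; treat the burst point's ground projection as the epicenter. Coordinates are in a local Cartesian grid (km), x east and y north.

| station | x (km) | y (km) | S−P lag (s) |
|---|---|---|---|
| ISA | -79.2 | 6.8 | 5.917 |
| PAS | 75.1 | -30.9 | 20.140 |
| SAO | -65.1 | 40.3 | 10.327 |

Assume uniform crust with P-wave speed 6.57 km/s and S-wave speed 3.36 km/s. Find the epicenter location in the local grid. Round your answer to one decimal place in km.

x ≈ -63.4 km, y ≈ -30.7 km

Distance from S−P lag: d = Δt · v_P v_S / (v_P − v_S) = Δt · (6.57·3.36)/(6.57−3.36) ≈ 6.8770·Δt.
So d_ISA = 40.69, d_PAS = 138.50, d_SAO = 71.02 km.
Circle about each station: (x + 79.2)² + (y − 6.8)² = 40.69²; (x − 75.1)² + (y + 30.9)² = 138.50²; (x + 65.1)² + (y − 40.3)² = 71.02².
Subtracting the ISA equation from the PAS and SAO equations removes the quadratic terms:
308.6 x − 75.4 y = -17250.63
28.2 x + 67.0 y = -3844.94
Solving the 2×2 system: x ≈ -63.4, y ≈ -30.7 km.
Check against ISA (with the unrounded x, y): √((x + 79.2)²+(y − 6.8)²) = 40.69 ≈ 40.69 km. ✓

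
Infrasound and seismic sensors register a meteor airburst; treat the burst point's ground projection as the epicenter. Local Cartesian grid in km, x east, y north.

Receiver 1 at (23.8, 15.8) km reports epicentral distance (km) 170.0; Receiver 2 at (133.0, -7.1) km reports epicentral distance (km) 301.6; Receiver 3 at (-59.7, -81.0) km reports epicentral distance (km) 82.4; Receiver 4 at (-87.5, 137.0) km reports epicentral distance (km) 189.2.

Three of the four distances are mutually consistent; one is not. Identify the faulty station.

Solve using three stations at a time. Using Receiver 1, Receiver 3, Receiver 4 (subtract circle equations pairwise → linear system) gives (x, y) ≈ (-134.5, -46.3).
Distances from that point to each station vs reported:
  Receiver 1: calculated 170.0 vs reported 170.0 → residual 0.0 km
  Receiver 2: calculated 270.3 vs reported 301.6 → residual 31.3 km
  Receiver 3: calculated 82.4 vs reported 82.4 → residual 0.0 km
  Receiver 4: calculated 189.2 vs reported 189.2 → residual 0.0 km
Receiver 1, Receiver 3, Receiver 4 are mutually consistent (residuals ≈ 0); Receiver 2 is off by 31.3 km.

Receiver 2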